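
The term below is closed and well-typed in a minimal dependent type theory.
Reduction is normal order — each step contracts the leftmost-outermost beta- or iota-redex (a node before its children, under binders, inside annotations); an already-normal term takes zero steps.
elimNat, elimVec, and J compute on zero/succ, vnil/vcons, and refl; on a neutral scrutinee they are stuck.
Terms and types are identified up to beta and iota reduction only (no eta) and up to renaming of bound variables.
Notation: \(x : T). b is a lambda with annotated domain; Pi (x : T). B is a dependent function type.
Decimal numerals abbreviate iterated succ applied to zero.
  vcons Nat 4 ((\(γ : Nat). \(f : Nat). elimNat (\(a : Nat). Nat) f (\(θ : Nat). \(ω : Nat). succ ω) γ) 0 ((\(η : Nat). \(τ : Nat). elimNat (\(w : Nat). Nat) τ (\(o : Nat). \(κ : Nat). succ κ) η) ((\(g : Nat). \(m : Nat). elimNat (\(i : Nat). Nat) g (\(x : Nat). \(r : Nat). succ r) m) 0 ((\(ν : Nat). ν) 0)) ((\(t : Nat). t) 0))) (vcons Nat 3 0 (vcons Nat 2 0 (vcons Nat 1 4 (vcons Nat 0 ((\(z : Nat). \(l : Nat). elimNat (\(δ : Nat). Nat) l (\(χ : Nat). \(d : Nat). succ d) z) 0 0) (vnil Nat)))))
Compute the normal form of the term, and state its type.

reduced normal form:
  vcons Nat 4 0 (vcons Nat 3 0 (vcons Nat 2 0 (vcons Nat 1 4 (vcons Nat 0 0 (vnil Nat)))))
type:
  Vec Nat 5
observation: contracting a beta-redex first, the term normalizes in 14 steps.


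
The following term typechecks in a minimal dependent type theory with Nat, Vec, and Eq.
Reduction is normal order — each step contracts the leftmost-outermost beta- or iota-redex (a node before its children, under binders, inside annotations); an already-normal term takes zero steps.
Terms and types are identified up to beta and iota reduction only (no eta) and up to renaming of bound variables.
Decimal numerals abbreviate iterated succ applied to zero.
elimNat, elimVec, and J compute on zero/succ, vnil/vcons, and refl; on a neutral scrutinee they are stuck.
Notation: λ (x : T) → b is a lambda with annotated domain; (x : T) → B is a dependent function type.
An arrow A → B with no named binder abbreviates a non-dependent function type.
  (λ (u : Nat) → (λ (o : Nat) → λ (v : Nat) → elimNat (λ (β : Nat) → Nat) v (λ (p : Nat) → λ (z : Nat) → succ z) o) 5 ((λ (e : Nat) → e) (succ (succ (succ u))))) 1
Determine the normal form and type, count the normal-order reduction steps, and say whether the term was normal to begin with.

reduced normal form:
  9
type:
  Nat
reduction steps (normal order): 20
already normal: no
first redex: a beta-redex


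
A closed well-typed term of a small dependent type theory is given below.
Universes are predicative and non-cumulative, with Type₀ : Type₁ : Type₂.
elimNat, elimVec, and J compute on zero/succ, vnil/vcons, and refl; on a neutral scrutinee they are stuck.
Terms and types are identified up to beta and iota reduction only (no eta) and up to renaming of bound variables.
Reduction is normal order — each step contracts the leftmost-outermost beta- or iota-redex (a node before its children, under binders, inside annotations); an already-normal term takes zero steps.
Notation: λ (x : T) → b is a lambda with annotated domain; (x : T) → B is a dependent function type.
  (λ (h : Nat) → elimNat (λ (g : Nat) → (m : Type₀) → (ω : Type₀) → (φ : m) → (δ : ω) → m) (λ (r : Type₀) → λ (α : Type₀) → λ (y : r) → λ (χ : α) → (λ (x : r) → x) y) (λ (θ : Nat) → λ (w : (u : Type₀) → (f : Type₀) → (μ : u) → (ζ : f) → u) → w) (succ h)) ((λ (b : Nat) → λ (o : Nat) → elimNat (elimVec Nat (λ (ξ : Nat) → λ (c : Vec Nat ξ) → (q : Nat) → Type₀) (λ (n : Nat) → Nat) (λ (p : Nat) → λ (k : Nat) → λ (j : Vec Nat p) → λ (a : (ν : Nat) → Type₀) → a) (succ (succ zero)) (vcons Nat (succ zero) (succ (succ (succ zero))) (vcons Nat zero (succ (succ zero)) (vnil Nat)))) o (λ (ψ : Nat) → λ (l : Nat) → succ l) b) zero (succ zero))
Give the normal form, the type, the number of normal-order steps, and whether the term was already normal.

normal form:
  λ (h : Type₀) → λ (g : Type₀) → λ (m : h) → λ (ω : g) → m
type:
  (h : Type₀) → (g : Type₀) → (m : h) → (ω : g) → h
steps to reach normal form (normal order): 12
term was already normal: no
first contracted redex: a beta-redex


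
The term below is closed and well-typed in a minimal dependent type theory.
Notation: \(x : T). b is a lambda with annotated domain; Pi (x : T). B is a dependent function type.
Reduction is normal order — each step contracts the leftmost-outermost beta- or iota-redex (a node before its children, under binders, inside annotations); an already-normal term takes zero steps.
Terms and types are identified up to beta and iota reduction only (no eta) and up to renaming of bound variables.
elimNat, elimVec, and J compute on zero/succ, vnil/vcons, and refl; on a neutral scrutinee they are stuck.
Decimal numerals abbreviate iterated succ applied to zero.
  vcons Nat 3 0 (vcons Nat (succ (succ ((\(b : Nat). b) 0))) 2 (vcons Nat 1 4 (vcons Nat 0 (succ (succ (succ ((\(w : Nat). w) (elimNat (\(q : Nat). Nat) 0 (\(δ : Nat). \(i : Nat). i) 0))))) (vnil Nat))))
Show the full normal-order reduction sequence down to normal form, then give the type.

normal-order reduction sequence:
  vcons Nat 3 0 (vcons Nat (succ (succ ((\(b : Nat). b) 0))) 2 (vcons Nat 1 4 (vcons Nat 0 (succ (succ (succ ((\(w : Nat). w) (elimNat (\(q : Nat). Nat) 0 (\(δ : Nat). \(i : Nat). i) 0))))) (vnil Nat))))
  ~> vcons Nat 3 0 (vcons Nat 2 2 (vcons Nat 1 4 (vcons Nat 0 (succ (succ (succ ((\(b : Nat). b) (elimNat (\(w : Nat). Nat) 0 (\(q : Nat). \(δ : Nat). δ) 0))))) (vnil Nat))))
  ~> vcons Nat 3 0 (vcons Nat 2 2 (vcons Nat 1 4 (vcons Nat 0 (succ (succ (succ (elimNat (\(b : Nat). Nat) 0 (\(w : Nat). \(q : Nat). q) 0)))) (vnil Nat))))
  ~> vcons Nat 3 0 (vcons Nat 2 2 (vcons Nat 1 4 (vcons Nat 0 3 (vnil Nat))))
inferred type:
  Vec Nat 4


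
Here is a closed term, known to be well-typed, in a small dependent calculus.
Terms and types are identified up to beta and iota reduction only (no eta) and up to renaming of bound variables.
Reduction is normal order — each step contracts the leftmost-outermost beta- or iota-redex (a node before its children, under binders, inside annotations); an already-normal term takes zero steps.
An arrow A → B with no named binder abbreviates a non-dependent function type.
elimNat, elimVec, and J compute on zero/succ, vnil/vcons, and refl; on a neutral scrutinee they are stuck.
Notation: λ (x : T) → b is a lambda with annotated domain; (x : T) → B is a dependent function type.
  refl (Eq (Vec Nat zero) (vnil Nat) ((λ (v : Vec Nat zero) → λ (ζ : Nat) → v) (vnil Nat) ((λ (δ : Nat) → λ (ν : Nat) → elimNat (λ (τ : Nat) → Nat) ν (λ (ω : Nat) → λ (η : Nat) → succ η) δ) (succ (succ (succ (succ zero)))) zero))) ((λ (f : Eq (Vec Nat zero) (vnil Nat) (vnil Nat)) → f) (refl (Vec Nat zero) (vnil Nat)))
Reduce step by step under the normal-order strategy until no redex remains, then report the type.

reduction (normal order):
  refl (Eq (Vec Nat zero) (vnil Nat) ((λ (v : Vec Nat zero) → λ (ζ : Nat) → v) (vnil Nat) ((λ (δ : Nat) → λ (ν : Nat) → elimNat (λ (τ : Nat) → Nat) ν (λ (ω : Nat) → λ (η : Nat) → succ η) δ) (succ (succ (succ (succ zero)))) zero))) ((λ (f : Eq (Vec Nat zero) (vnil Nat) (vnil Nat)) → f) (refl (Vec Nat zero) (vnil Nat)))
  ~> refl (Eq (Vec Nat zero) (vnil Nat) ((λ (v : Nat) → vnil Nat) ((λ (ζ : Nat) → λ (δ : Nat) → elimNat (λ (ν : Nat) → Nat) δ (λ (τ : Nat) → λ (ω : Nat) → succ ω) ζ) (succ (succ (succ (succ zero)))) zero))) ((λ (η : Eq (Vec Nat zero) (vnil Nat) (vnil Nat)) → η) (refl (Vec Nat zero) (vnil Nat)))
  ~> refl (Eq (Vec Nat zero) (vnil Nat) (vnil Nat)) ((λ (v : Eq (Vec Nat zero) (vnil Nat) (vnil Nat)) → v) (refl (Vec Nat zero) (vnil Nat)))
  ~> refl (Eq (Vec Nat zero) (vnil Nat) (vnil Nat)) (refl (Vec Nat zero) (vnil Nat))
the term's type:
  Eq (Eq (Vec Nat zero) (vnil Nat) (vnil Nat)) (refl (Vec Nat zero) (vnil Nat)) (refl (Vec Nat zero) (vnil Nat))


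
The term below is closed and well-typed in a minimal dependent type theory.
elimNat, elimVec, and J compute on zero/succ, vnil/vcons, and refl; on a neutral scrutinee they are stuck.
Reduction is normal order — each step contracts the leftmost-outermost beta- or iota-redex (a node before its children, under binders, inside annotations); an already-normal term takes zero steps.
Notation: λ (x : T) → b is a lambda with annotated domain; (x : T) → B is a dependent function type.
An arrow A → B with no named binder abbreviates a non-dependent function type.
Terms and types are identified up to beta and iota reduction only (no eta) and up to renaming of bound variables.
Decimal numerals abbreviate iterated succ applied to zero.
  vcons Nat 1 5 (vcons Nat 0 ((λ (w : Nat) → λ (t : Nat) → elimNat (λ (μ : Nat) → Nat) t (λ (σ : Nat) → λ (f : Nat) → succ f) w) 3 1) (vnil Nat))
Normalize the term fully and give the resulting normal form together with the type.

resulting normal form:
  vcons Nat 1 5 (vcons Nat 0 4 (vnil Nat))
type:
  Vec Nat 2
observation: the term reaches its normal form after 12 normal-order steps.


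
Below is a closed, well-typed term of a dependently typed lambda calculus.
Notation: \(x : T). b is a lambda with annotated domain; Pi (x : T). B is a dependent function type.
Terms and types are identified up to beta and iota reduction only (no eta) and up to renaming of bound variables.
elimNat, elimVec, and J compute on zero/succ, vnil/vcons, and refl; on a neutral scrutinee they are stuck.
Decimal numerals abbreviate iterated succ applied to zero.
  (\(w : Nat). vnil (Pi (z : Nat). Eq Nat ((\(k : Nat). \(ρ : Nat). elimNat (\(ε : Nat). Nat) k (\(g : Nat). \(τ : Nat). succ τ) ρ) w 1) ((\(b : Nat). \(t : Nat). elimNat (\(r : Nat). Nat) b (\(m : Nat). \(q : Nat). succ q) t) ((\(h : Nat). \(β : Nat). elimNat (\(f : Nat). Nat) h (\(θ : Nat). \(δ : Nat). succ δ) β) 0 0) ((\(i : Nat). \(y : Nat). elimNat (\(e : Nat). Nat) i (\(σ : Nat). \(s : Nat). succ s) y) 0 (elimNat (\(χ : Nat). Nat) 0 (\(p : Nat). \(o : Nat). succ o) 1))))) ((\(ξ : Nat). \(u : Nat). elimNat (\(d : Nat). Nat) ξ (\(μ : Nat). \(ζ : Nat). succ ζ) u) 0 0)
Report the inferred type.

inferred type:
  Vec (Pi (w : Nat). Eq Nat 1 1) 0


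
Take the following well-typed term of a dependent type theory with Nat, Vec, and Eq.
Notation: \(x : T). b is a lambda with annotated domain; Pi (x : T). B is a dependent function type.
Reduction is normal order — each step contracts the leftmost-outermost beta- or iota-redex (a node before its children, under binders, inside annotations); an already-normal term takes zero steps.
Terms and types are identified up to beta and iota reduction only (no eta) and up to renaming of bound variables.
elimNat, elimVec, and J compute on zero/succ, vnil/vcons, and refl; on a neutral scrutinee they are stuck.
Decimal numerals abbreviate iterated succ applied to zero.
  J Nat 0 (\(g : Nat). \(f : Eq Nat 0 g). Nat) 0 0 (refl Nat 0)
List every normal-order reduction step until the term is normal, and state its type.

normal-order reduction sequence:
  J Nat 0 (\(g : Nat). \(f : Eq Nat 0 g). Nat) 0 0 (refl Nat 0)
  ~> 0
the term's type:
  Nat


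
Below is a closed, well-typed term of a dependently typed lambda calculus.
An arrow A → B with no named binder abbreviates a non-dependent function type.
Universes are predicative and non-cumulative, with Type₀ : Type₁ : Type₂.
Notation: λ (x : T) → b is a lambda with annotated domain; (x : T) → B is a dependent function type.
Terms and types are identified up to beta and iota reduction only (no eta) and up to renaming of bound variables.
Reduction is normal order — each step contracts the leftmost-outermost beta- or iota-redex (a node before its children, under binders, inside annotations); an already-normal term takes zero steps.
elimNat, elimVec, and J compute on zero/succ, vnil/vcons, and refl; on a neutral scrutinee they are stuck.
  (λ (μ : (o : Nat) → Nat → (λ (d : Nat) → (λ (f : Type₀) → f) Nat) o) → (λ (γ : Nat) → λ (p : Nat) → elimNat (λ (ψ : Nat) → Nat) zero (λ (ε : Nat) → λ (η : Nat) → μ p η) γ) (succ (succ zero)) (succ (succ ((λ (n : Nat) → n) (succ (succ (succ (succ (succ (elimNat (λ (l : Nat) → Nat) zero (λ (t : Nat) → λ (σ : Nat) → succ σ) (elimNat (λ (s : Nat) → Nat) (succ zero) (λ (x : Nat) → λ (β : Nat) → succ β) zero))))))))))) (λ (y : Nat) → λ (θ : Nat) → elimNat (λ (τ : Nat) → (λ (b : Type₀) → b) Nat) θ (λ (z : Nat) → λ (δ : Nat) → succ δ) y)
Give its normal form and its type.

normal form:
  succ (succ (succ (succ (succ (succ (succ (succ (succ (succ (succ (succ (succ (succ (succ (succ zero)))))))))))))))
inferred type:
  Nat
observation: the leftmost-outermost redex is a beta-redex, and normalization takes 78 steps.


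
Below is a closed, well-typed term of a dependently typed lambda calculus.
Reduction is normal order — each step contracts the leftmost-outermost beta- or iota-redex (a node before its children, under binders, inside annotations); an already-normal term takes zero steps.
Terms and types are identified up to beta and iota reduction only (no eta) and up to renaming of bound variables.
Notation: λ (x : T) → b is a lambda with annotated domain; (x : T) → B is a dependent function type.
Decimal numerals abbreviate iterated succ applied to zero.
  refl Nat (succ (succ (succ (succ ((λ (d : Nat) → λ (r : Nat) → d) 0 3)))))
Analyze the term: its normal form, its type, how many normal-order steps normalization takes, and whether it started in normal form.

normal form:
  refl Nat 4
type:
  Eq Nat 4 4
normal-order step count: 2
started in normal form: no
first contracted redex: a beta-redex


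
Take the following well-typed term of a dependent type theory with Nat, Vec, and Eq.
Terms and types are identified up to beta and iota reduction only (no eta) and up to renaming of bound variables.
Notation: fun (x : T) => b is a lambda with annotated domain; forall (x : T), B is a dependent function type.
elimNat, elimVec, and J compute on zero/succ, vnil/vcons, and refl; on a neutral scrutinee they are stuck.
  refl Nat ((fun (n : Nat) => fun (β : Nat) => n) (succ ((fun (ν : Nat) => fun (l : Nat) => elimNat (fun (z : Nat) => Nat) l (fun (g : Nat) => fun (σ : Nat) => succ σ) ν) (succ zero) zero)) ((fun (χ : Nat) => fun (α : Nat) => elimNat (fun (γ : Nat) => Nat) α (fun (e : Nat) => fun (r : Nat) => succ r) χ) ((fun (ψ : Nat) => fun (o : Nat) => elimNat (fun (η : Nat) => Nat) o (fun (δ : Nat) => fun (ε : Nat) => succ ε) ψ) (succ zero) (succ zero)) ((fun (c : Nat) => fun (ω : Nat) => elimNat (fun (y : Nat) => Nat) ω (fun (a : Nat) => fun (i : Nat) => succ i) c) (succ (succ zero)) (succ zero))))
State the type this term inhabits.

the term's type:
  Eq Nat (succ (succ zero)) (succ (succ zero))


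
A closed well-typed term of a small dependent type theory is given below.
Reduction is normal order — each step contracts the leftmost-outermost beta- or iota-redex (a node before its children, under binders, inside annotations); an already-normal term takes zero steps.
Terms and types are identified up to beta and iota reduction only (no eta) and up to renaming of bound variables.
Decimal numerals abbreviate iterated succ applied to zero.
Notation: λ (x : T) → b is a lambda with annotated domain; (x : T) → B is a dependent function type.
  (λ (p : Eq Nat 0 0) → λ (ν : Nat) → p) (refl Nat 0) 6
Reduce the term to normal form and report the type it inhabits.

resulting normal form:
  refl Nat 0
the term's type:
  Eq Nat 0 0
observation: the leftmost-outermost redex is a beta-redex, and normalization takes 2 steps.


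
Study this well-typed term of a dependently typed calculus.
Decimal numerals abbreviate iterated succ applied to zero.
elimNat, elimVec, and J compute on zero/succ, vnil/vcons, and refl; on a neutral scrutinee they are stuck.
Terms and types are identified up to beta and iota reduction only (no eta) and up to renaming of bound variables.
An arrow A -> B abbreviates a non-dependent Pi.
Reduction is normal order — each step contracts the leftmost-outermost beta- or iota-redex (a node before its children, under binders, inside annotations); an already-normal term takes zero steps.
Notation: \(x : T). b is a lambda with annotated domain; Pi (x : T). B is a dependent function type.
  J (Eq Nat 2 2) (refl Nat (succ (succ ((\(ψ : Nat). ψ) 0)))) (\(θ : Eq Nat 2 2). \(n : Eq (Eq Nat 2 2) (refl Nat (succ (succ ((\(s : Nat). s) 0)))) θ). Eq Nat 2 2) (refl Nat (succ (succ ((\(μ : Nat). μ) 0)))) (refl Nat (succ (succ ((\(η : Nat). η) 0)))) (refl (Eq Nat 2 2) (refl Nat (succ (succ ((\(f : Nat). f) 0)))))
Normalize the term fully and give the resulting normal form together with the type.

reduced normal form:
  refl Nat 2
inferred type:
  Eq Nat 2 2
observation: normalization takes exactly 2 steps under the normal-order strategy.


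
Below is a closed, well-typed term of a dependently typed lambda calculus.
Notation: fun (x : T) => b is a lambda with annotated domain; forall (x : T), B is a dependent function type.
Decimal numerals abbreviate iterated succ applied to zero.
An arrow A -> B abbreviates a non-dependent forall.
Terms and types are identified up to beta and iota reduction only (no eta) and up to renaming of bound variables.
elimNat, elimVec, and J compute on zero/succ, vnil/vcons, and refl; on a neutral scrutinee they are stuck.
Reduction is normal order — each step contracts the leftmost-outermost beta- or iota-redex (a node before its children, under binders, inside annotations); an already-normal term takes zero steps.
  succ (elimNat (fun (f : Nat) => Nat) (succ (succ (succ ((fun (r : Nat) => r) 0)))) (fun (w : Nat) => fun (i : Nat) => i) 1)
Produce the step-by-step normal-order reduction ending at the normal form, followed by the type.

normal-order reduction:
  succ (elimNat (fun (f : Nat) => Nat) (succ (succ (succ ((fun (r : Nat) => r) 0)))) (fun (w : Nat) => fun (i : Nat) => i) 1)
  ~> succ ((fun (f : Nat) => fun (r : Nat) => r) 0 (elimNat (fun (w : Nat) => Nat) (succ (succ (succ ((fun (i : Nat) => i) 0)))) (fun (χ : Nat) => fun (h : Nat) => h) 0))
  ~> succ ((fun (f : Nat) => f) (elimNat (fun (r : Nat) => Nat) (succ (succ (succ ((fun (w : Nat) => w) 0)))) (fun (i : Nat) => fun (χ : Nat) => χ) 0))
  ~> succ (elimNat (fun (f : Nat) => Nat) (succ (succ (succ ((fun (r : Nat) => r) 0)))) (fun (w : Nat) => fun (i : Nat) => i) 0)
  ~> succ (succ (succ (succ ((fun (f : Nat) => f) 0))))
  ~> 4
inferred type:
  Nat


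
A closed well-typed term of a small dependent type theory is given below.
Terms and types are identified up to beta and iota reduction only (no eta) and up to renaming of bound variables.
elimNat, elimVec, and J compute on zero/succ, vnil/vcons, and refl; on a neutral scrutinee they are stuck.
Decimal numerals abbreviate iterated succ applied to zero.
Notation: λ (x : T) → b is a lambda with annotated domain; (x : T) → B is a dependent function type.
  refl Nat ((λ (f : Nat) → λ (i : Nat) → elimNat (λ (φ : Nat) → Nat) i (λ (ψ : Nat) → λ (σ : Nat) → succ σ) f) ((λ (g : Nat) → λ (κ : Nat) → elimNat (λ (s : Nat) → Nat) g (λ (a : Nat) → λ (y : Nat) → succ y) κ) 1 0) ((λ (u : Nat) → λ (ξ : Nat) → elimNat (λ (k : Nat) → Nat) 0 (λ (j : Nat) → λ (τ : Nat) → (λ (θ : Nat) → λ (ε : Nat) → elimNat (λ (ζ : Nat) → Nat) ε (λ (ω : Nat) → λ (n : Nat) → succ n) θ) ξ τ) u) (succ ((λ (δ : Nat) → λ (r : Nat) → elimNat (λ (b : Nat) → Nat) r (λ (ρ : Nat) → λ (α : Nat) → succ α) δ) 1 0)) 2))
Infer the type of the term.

type:
  Eq Nat 5 5


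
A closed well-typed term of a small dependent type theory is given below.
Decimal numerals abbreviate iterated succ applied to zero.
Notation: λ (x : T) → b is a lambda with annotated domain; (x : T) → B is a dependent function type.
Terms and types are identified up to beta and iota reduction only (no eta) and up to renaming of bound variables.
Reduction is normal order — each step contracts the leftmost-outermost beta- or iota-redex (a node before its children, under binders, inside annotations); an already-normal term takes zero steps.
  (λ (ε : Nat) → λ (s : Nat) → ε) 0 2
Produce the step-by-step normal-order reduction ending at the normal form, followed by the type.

reduction (normal order):
  (λ (ε : Nat) → λ (s : Nat) → ε) 0 2
  ~> (λ (ε : Nat) → 0) 2
  ~> 0
type:
  Nat


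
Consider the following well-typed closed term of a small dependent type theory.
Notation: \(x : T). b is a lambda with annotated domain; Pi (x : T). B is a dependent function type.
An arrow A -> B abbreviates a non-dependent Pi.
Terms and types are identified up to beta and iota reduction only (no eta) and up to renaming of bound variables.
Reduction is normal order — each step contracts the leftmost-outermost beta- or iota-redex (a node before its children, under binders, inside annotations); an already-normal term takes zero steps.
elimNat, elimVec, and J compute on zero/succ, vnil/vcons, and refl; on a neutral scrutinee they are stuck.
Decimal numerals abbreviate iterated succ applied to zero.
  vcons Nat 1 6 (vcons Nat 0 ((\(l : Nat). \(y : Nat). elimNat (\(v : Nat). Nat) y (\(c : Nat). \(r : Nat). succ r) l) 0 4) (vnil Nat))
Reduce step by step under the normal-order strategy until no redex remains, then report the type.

normal-order reduction:
  vcons Nat 1 6 (vcons Nat 0 ((\(l : Nat). \(y : Nat). elimNat (\(v : Nat). Nat) y (\(c : Nat). \(r : Nat). succ r) l) 0 4) (vnil Nat))
  ~> vcons Nat 1 6 (vcons Nat 0 ((\(l : Nat). elimNat (\(y : Nat). Nat) l (\(v : Nat). \(c : Nat). succ c) 0) 4) (vnil Nat))
  ~> vcons Nat 1 6 (vcons Nat 0 (elimNat (\(l : Nat). Nat) 4 (\(y : Nat). \(v : Nat). succ v) 0) (vnil Nat))
  ~> vcons Nat 1 6 (vcons Nat 0 4 (vnil Nat))
inferred type:
  Vec Nat 2


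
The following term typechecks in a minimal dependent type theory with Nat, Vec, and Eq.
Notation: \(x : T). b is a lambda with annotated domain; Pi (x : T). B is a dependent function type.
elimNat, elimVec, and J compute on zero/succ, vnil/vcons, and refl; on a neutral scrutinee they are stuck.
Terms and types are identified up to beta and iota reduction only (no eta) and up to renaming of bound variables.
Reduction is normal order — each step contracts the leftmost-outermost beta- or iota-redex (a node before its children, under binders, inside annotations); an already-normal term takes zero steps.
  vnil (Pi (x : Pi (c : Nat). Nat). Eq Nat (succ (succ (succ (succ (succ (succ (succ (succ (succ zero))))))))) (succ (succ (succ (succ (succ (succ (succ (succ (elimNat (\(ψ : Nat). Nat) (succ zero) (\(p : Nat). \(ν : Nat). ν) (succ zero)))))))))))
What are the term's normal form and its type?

normal form:
  vnil (Pi (x : Pi (c : Nat). Nat). Eq Nat (succ (succ (succ (succ (succ (succ (succ (succ (succ zero))))))))) (succ (succ (succ (succ (succ (succ (succ (succ (succ zero))))))))))
type:
  Vec (Pi (x : Pi (c : Nat). Nat). Eq Nat (succ (succ (succ (succ (succ (succ (succ (succ (succ zero))))))))) (succ (succ (succ (succ (succ (succ (succ (succ (succ zero)))))))))) zero


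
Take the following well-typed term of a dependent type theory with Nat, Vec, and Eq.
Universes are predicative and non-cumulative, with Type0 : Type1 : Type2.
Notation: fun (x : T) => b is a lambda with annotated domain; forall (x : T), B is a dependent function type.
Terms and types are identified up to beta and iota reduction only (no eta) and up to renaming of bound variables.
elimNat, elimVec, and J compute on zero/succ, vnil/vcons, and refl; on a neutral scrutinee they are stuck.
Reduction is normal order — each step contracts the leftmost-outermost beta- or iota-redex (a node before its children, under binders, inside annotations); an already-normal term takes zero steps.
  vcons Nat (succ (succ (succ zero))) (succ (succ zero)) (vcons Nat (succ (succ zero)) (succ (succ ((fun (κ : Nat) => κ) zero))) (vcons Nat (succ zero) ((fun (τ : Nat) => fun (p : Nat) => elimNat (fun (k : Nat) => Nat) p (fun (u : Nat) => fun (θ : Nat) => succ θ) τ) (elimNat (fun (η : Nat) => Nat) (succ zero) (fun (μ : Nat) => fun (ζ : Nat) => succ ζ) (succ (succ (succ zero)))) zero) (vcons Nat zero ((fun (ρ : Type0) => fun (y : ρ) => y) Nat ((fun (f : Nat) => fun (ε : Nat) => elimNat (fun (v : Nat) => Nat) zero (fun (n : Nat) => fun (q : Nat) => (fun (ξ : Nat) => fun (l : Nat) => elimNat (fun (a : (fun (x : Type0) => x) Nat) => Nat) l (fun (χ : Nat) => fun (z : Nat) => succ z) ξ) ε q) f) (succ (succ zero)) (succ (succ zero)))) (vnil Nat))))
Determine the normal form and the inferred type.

normal form:
  vcons Nat (succ (succ (succ zero))) (succ (succ zero)) (vcons Nat (succ (succ zero)) (succ (succ zero)) (vcons Nat (succ zero) (succ (succ (succ (succ zero)))) (vcons Nat zero (succ (succ (succ (succ zero)))) (vnil Nat))))
the term's type:
  Vec Nat (succ (succ (succ (succ zero))))


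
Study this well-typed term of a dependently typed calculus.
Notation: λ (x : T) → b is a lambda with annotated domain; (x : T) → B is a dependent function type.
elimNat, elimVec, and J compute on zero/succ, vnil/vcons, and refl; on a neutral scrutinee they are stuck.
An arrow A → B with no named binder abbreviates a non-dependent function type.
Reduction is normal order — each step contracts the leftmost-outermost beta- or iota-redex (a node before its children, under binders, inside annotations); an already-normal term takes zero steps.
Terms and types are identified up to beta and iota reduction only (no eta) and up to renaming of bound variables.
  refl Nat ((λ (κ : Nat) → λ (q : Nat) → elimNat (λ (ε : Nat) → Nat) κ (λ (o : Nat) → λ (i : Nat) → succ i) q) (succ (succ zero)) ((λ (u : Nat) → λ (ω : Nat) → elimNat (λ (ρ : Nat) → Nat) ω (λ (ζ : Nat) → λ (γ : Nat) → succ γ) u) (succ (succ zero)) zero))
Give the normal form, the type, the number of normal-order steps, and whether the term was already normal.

normal form:
  refl Nat (succ (succ (succ (succ zero))))
type:
  Eq Nat (succ (succ (succ (succ zero)))) (succ (succ (succ (succ zero))))
reduction steps (normal order): 18
already normal: no
first redex: a beta-redex


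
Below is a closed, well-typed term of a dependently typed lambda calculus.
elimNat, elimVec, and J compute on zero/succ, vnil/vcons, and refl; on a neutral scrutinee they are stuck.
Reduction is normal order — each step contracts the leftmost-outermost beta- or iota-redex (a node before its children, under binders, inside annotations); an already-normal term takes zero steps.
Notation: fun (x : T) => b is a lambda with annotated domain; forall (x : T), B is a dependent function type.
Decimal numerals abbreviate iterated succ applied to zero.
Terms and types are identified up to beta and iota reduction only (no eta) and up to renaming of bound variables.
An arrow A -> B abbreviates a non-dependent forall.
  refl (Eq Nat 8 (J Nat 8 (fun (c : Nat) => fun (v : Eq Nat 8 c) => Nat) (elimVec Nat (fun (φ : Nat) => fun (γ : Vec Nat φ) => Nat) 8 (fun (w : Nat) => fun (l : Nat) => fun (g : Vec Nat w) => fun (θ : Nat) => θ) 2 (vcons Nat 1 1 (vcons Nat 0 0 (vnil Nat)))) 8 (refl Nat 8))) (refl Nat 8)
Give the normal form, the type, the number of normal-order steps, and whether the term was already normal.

normal form:
  refl (Eq Nat 8 8) (refl Nat 8)
type:
  Eq (Eq Nat 8 8) (refl Nat 8) (refl Nat 8)
steps to reach normal form (normal order): 12
already normal: no
first redex: a J iota-redex


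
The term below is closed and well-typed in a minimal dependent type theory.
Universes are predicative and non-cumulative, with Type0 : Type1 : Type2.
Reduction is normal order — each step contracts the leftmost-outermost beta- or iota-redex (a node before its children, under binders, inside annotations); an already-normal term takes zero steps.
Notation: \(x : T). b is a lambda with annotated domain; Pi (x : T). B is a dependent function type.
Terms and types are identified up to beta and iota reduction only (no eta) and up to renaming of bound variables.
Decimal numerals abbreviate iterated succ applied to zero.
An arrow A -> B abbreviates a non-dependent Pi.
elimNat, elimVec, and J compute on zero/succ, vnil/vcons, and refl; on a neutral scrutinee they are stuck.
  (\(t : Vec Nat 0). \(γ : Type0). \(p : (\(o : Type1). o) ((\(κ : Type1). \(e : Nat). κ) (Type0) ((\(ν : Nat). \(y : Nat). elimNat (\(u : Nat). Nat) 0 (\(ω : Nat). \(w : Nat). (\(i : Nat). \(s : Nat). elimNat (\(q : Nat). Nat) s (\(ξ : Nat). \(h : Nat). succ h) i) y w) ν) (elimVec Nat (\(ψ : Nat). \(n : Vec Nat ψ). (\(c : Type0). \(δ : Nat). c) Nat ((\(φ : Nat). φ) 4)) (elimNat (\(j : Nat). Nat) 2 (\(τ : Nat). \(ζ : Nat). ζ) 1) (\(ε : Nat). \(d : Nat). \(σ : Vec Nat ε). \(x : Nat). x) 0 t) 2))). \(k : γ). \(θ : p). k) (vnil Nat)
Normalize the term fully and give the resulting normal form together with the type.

resulting normal form:
  \(t : Type0). \(γ : Type0). \(p : t). \(o : γ). p
type:
  Pi (t : Type0). Pi (γ : Type0). t -> γ -> t
observation: the leftmost-outermost redex is a beta-redex, and normalization takes 4 steps.


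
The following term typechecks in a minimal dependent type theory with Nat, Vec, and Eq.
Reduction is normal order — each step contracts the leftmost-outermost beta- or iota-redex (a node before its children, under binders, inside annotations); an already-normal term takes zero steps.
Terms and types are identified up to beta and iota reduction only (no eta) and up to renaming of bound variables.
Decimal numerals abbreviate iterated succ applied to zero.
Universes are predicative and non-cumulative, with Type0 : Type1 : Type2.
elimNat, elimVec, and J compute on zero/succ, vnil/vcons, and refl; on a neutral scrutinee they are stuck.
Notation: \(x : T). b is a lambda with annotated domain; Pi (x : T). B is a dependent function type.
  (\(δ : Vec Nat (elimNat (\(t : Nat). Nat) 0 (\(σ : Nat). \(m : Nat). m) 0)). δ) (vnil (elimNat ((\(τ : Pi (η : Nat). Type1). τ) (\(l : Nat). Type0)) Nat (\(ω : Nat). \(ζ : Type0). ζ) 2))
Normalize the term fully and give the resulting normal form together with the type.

reduced normal form:
  vnil Nat
the term's type:
  Vec Nat 0
observation: the term reaches its normal form after 8 normal-order steps.


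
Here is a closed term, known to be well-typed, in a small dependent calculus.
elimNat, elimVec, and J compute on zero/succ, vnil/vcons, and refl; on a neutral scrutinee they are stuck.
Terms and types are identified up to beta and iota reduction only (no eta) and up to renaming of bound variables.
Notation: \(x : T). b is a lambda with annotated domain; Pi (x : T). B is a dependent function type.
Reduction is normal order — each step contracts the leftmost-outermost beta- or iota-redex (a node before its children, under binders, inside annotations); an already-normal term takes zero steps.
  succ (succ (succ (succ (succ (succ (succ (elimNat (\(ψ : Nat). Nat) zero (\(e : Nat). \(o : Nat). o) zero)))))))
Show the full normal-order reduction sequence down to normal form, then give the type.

normal-order reduction:
  succ (succ (succ (succ (succ (succ (succ (elimNat (\(ψ : Nat). Nat) zero (\(e : Nat). \(o : Nat). o) zero)))))))
  ~> succ (succ (succ (succ (succ (succ (succ zero))))))
the term's type:
  Nat


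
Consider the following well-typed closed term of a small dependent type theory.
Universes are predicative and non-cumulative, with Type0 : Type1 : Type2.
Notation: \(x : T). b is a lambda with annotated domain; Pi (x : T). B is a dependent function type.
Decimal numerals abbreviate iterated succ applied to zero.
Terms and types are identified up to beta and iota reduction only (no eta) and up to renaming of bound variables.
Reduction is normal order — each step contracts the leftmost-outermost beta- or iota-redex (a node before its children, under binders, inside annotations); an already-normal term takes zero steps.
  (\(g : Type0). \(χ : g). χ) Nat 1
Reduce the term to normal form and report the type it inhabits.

reduced normal form:
  1
inferred type:
  Nat
observation: reduction starts at a beta-redex, and 2 normal-order steps reach the normal form.


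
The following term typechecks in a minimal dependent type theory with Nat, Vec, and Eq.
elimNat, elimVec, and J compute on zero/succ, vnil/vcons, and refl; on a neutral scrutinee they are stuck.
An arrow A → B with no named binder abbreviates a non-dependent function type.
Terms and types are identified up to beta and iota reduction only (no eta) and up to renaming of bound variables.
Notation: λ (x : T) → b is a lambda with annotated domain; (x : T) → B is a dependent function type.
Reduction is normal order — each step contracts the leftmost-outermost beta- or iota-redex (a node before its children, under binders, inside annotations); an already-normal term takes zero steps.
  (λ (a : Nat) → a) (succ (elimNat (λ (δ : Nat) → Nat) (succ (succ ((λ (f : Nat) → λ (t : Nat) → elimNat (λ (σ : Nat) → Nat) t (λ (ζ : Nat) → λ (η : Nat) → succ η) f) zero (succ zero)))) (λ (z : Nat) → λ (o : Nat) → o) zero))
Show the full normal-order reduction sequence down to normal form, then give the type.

reduction (normal order):
  (λ (a : Nat) → a) (succ (elimNat (λ (δ : Nat) → Nat) (succ (succ ((λ (f : Nat) → λ (t : Nat) → elimNat (λ (σ : Nat) → Nat) t (λ (ζ : Nat) → λ (η : Nat) → succ η) f) zero (succ zero)))) (λ (z : Nat) → λ (o : Nat) → o) zero))
  ~> succ (elimNat (λ (a : Nat) → Nat) (succ (succ ((λ (δ : Nat) → λ (f : Nat) → elimNat (λ (t : Nat) → Nat) f (λ (σ : Nat) → λ (ζ : Nat) → succ ζ) δ) zero (succ zero)))) (λ (η : Nat) → λ (z : Nat) → z) zero)
  ~> succ (succ (succ ((λ (a : Nat) → λ (δ : Nat) → elimNat (λ (f : Nat) → Nat) δ (λ (t : Nat) → λ (σ : Nat) → succ σ) a) zero (succ zero))))
  ~> succ (succ (succ ((λ (a : Nat) → elimNat (λ (δ : Nat) → Nat) a (λ (f : Nat) → λ (t : Nat) → succ t) zero) (succ zero))))
  ~> succ (succ (succ (elimNat (λ (a : Nat) → Nat) (succ zero) (λ (δ : Nat) → λ (f : Nat) → succ f) zero)))
  ~> succ (succ (succ (succ zero)))
the term's type:
  Nat


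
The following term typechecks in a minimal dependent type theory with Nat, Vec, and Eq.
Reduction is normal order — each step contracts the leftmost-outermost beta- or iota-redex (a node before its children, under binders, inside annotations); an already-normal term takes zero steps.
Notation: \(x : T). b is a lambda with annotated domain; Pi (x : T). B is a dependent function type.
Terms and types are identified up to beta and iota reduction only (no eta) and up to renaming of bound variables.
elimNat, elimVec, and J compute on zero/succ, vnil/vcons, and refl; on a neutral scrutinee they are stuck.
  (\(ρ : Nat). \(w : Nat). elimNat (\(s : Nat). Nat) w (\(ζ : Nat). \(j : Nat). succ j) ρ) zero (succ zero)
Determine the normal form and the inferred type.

reduced normal form:
  succ zero
type:
  Nat


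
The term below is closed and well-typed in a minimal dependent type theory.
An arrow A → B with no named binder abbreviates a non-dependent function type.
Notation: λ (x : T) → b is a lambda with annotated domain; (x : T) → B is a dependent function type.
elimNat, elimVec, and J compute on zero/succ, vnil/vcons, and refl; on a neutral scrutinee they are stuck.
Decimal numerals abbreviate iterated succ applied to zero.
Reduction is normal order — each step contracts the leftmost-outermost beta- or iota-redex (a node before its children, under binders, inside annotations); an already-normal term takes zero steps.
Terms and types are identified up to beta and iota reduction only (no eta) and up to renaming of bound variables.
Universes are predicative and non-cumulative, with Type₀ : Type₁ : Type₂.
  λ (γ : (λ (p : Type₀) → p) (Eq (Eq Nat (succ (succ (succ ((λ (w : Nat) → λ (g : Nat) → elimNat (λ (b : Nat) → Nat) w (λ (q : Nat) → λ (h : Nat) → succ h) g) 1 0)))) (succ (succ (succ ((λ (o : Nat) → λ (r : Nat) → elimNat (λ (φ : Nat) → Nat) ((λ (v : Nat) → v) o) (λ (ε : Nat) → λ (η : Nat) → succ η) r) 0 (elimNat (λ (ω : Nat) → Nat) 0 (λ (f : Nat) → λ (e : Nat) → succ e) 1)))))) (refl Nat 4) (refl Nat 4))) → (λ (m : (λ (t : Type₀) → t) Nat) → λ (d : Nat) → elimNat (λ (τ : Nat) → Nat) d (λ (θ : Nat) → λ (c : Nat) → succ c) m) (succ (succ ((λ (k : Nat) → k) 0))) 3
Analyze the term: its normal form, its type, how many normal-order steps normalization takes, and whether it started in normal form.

resulting normal form:
  λ (γ : Eq (Eq Nat 4 4) (refl Nat 4) (refl Nat 4)) → 5
the term's type:
  Eq (Eq Nat 4 4) (refl Nat 4) (refl Nat 4) → Nat
steps to reach normal form (normal order): 25
started in normal form: no
first redex: a beta-redex


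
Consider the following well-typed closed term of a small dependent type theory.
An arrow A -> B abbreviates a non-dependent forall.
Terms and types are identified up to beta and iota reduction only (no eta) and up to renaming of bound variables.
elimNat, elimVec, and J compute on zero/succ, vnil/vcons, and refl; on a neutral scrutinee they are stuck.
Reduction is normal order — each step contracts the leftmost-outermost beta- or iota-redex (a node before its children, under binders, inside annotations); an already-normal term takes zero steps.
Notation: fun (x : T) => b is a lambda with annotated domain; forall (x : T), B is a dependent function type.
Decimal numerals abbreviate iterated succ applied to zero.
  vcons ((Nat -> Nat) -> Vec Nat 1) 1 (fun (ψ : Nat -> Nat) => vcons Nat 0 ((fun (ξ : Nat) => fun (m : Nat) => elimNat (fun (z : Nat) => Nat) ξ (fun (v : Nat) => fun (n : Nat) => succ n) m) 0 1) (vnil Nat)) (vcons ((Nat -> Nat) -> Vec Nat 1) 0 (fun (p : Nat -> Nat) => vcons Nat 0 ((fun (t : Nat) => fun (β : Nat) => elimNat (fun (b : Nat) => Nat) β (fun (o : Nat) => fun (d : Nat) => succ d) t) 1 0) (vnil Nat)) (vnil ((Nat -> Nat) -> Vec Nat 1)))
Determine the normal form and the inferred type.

normal form:
  vcons ((Nat -> Nat) -> Vec Nat 1) 1 (fun (ψ : Nat -> Nat) => vcons Nat 0 1 (vnil Nat)) (vcons ((Nat -> Nat) -> Vec Nat 1) 0 (fun (ξ : Nat -> Nat) => vcons Nat 0 1 (vnil Nat)) (vnil ((Nat -> Nat) -> Vec Nat 1)))
type:
  Vec ((Nat -> Nat) -> Vec Nat 1) 2


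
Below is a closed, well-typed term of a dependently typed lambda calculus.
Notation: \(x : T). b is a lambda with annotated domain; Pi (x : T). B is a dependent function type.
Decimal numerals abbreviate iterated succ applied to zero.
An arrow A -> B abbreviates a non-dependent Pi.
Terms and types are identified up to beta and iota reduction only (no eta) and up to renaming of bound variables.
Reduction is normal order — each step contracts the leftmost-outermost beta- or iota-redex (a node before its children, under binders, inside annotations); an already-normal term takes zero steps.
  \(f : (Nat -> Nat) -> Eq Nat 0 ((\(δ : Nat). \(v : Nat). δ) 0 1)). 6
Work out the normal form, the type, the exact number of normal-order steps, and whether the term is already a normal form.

reduced normal form:
  \(f : (Nat -> Nat) -> Eq Nat 0 0). 6
type:
  ((Nat -> Nat) -> Eq Nat 0 0) -> Nat
reduction steps (normal order): 2
term was already normal: no
first redex: a beta-redex


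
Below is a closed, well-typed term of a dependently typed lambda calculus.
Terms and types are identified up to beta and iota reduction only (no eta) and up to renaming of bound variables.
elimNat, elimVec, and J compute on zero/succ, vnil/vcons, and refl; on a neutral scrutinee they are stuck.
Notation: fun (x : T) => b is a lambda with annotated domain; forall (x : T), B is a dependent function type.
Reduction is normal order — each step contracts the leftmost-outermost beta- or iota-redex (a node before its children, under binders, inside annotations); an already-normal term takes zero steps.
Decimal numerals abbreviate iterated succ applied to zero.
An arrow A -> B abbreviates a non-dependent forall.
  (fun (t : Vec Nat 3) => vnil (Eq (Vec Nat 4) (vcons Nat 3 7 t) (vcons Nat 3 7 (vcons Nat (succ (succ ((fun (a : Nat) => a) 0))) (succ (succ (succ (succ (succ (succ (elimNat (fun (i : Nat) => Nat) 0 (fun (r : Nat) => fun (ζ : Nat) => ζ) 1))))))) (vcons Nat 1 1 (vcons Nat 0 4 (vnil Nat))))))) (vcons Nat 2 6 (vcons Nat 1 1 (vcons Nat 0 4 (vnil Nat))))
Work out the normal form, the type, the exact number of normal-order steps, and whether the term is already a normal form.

reduced normal form:
  vnil (Eq (Vec Nat 4) (vcons Nat 3 7 (vcons Nat 2 6 (vcons Nat 1 1 (vcons Nat 0 4 (vnil Nat))))) (vcons Nat 3 7 (vcons Nat 2 6 (vcons Nat 1 1 (vcons Nat 0 4 (vnil Nat))))))
type:
  Vec (Eq (Vec Nat 4) (vcons Nat 3 7 (vcons Nat 2 6 (vcons Nat 1 1 (vcons Nat 0 4 (vnil Nat))))) (vcons Nat 3 7 (vcons Nat 2 6 (vcons Nat 1 1 (vcons Nat 0 4 (vnil Nat)))))) 0
steps to reach normal form (normal order): 6
already normal: no
first redex: a beta-redex
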